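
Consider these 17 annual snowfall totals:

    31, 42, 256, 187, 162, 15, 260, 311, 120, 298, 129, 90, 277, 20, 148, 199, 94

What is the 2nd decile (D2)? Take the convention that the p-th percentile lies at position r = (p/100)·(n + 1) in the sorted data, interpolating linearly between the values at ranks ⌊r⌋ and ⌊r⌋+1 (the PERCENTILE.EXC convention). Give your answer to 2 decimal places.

37.60

Sorted: 15, 20, 31, 42, 90, 94, 120, 129, 148, 162, 187, 199, 256, 260, 277, 298, 311.
n = 17.
r = (20/100)·(17 + 1) = 3.6.
Rank 3 is 31 and rank 4 is 42.
Interpolate: 31 + 0.6·(42 − 31) = 31 + 0.6·11 = 37.6.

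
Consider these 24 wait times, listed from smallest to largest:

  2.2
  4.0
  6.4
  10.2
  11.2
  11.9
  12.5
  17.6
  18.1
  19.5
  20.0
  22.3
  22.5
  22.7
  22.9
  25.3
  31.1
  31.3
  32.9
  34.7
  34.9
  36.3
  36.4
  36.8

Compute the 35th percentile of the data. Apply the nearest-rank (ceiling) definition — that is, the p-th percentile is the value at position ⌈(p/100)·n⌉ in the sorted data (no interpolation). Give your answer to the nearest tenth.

n = 24.
Position = ⌈35/100 · 24⌉ = ⌈8.4⌉ = 9.
The value at rank 9 is 18.1.

18.1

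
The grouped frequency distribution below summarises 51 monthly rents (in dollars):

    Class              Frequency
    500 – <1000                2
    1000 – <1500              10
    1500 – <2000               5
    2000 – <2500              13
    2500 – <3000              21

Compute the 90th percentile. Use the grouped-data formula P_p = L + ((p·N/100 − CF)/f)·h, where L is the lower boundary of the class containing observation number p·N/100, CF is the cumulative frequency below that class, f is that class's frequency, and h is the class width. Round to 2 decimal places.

N = 51; target position k = 90/100 · 51 = 45.9.
Cumulative frequencies: 2, 12, 17, 30, 51.
Observation 45.9 falls in the class 2500 – <3000.
L = 2500, CF = 30, f = 21, h = 500.
P90 = 2500 + ((45.9 − 30)/21)·500 = 2500 + 378.571 = 2878.57.

2878.57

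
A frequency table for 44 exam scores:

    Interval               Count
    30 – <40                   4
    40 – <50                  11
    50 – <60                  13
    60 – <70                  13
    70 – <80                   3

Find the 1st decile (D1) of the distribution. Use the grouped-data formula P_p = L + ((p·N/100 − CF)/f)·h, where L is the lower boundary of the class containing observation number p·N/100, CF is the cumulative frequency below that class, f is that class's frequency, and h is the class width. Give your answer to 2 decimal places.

40.36

N = 44; target position k = 10/100 · 44 = 4.4.
Cumulative frequencies: 4, 15, 28, 41, 44.
Observation 4.4 falls in the class 40 – <50.
L = 40, CF = 4, f = 11, h = 10.
P10 = 40 + ((4.4 − 4)/11)·10 = 40 + 0.363636 = 40.3636.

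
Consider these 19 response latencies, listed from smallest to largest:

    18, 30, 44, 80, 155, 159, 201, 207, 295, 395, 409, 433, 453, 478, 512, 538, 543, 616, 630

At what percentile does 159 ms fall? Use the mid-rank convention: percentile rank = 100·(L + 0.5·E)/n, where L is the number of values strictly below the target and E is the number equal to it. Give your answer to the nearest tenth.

Count below 159: L = 5; count equal: E = 1; n = 19.
Percentile rank = 100·(5 + 0.5·1)/19 = 100·5.5/19 = 28.95.

28.9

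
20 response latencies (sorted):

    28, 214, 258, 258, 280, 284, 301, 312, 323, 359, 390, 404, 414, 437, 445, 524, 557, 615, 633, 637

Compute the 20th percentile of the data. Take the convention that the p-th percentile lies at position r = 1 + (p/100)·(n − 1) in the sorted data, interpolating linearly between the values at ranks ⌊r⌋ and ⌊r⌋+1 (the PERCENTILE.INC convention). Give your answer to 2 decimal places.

n = 20.
r = 1 + (20/100)·(20 − 1) = 1 + 3.8 = 4.8.
Rank 4 is 258 and rank 5 is 280.
Interpolate: 258 + 0.8·(280 − 258) = 258 + 0.8·22 = 275.6.

275.60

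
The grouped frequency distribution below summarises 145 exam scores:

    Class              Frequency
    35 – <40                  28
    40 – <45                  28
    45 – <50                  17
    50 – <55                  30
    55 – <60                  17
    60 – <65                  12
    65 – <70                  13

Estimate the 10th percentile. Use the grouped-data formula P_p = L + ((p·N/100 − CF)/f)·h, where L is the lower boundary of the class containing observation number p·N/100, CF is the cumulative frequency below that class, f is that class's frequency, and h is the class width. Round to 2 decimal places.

N = 145; target position k = 10/100 · 145 = 14.5.
Cumulative frequencies: 28, 56, 73, 103, 120, 132, 145.
Observation 14.5 falls in the class 35 – <40.
L = 35, CF = 0, f = 28, h = 5.
P10 = 35 + ((14.5 − 0)/28)·5 = 35 + 2.58929 = 37.5893.

37.59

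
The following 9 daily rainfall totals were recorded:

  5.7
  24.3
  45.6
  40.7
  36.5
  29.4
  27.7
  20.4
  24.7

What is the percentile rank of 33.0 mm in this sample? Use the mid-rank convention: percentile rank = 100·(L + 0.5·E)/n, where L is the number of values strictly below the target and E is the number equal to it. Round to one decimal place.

66.7

Sorted: 5.7, 20.4, 24.3, 24.7, 27.7, 29.4, 36.5, 40.7, 45.6.
Count below 33.0: L = 6; count equal: E = 0; n = 9.
Percentile rank = 100·(6 + 0.5·0)/9 = 100·6/9 = 66.67.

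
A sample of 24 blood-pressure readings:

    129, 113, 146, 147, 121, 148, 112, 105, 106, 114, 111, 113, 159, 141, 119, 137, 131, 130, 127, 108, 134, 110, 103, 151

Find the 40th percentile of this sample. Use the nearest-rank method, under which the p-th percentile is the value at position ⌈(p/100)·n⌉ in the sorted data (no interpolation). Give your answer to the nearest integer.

114

Sorted: 103, 105, 106, 108, 110, 111, 112, 113, 113, 114, 119, 121, 127, 129, 130, 131, 134, 137, 141, 146, 147, 148, 151, 159.
n = 24.
Position = ⌈40/100 · 24⌉ = ⌈9.6⌉ = 10.
The value at rank 10 is 114.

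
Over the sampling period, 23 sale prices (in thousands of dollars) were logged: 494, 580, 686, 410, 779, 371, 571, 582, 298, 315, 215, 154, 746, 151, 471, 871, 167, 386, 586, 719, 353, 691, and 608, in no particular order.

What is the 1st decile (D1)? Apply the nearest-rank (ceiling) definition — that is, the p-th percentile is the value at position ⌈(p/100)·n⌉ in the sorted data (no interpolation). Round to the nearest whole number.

167

Sorted: 151, 154, 167, 215, 298, 315, 353, 371, 386, 410, 471, 494, 571, 580, 582, 586, 608, 686, 691, 719, 746, 779, 871.
n = 23.
Position = ⌈10/100 · 23⌉ = ⌈2.3⌉ = 3.
The value at rank 3 is 167.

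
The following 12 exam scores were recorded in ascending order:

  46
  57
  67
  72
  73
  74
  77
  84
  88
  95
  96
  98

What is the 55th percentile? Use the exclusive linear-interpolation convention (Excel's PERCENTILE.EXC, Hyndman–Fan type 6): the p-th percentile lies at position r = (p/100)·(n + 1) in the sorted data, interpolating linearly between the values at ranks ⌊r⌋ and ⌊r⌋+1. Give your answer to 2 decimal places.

78.05

n = 12.
r = (55/100)·(12 + 1) = 7.15.
Rank 7 is 77 and rank 8 is 84.
Interpolate: 77 + 0.15·(84 − 77) = 77 + 0.15·7 = 78.05.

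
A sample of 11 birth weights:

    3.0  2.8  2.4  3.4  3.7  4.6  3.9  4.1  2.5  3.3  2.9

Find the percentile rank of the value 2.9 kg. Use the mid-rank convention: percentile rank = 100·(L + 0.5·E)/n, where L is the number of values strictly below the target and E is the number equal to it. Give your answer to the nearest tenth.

31.8

Sorted: 2.4, 2.5, 2.8, 2.9, 3.0, 3.3, 3.4, 3.7, 3.9, 4.1, 4.6.
Count below 2.9: L = 3; count equal: E = 1; n = 11.
Percentile rank = 100·(3 + 0.5·1)/11 = 100·3.5/11 = 31.82.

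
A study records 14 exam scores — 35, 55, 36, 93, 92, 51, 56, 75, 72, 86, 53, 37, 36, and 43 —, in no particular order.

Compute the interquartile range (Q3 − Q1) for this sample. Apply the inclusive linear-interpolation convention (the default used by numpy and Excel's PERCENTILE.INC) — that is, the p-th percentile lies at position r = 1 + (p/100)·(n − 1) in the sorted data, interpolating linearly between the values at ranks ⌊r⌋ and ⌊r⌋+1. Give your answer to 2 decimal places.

Sorted: 35, 36, 36, 37, 43, 51, 53, 55, 56, 72, 75, 86, 92, 93.
n = 14.
P25: r = 4.25; ranks 4–5 are 37, 43; interpolating gives 38.5.
P75: r = 10.75; ranks 10–11 are 72, 75; interpolating gives 74.25.
Difference: 74.25 − 38.5 = 35.75.

35.75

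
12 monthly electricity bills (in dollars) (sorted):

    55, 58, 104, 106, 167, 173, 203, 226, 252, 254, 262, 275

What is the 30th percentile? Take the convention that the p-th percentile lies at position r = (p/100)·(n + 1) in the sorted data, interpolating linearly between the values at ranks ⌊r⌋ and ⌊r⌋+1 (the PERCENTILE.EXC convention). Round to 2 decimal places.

n = 12.
r = (30/100)·(12 + 1) = 3.9.
Rank 3 is 104 and rank 4 is 106.
Interpolate: 104 + 0.9·(106 − 104) = 104 + 0.9·2 = 105.8.

105.80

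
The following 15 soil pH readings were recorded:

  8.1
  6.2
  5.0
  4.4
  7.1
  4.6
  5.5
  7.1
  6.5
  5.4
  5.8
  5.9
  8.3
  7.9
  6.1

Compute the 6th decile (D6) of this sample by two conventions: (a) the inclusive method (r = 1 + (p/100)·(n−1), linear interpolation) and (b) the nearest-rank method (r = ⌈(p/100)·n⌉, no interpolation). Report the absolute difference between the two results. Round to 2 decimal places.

Sorted: 4.4, 4.6, 5.0, 5.4, 5.5, 5.8, 5.9, 6.1, 6.2, 6.5, 7.1, 7.1, 7.9, 8.1, 8.3.
n = 15.
(a) r = 9.4; between ranks 9 (6.2) and 10 (6.5): 6.32.
(b) the nearest-rank method: rank 9 → 6.2.
|6.32 − 6.2| = 0.12.

0.12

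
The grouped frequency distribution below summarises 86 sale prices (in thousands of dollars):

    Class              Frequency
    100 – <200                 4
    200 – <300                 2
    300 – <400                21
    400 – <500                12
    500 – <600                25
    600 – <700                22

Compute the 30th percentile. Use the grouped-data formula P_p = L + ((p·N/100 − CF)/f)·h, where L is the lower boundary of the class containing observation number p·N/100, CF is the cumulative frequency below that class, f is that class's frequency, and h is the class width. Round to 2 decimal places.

N = 86; target position k = 30/100 · 86 = 25.8.
Cumulative frequencies: 4, 6, 27, 39, 64, 86.
Observation 25.8 falls in the class 300 – <400.
L = 300, CF = 6, f = 21, h = 100.
P30 = 300 + ((25.8 − 6)/21)·100 = 300 + 94.2857 = 394.286.

394.29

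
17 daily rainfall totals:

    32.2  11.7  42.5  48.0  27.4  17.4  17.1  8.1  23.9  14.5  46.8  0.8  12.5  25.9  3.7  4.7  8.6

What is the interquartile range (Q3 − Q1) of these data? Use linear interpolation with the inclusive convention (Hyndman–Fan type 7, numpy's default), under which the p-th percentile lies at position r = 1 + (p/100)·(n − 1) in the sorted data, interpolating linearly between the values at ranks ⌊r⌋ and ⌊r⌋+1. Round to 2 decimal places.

18.80

Sorted: 0.8, 3.7, 4.7, 8.1, 8.6, 11.7, 12.5, 14.5, 17.1, 17.4, 23.9, 25.9, 27.4, 32.2, 42.5, 46.8, 48.0.
n = 17.
P25: r = 5 (integer) → 8.6.
P75: r = 13 (integer) → 27.4.
Difference: 27.4 − 8.6 = 18.8.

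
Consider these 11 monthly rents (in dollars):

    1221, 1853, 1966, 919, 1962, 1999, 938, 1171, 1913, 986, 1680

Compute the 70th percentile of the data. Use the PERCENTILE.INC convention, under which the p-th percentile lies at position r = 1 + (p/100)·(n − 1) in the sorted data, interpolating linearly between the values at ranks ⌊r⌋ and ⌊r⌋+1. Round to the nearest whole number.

Sorted: 919, 938, 986, 1171, 1221, 1680, 1853, 1913, 1962, 1966, 1999.
n = 11.
r = 1 + (70/100)·(11 − 1) = 1 + 7 = 8.
r is an integer, so P70 is the value at rank 8: 1913.

1913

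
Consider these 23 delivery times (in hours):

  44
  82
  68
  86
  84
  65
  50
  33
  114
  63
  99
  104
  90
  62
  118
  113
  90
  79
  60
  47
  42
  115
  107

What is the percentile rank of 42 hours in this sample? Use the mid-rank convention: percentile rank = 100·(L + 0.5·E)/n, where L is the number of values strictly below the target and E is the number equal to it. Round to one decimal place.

6.5

Sorted: 33, 42, 44, 47, 50, 60, 62, 63, 65, 68, 79, 82, 84, 86, 90, 90, 99, 104, 107, 113, 114, 115, 118.
Count below 42: L = 1; count equal: E = 1; n = 23.
Percentile rank = 100·(1 + 0.5·1)/23 = 100·1.5/23 = 6.522.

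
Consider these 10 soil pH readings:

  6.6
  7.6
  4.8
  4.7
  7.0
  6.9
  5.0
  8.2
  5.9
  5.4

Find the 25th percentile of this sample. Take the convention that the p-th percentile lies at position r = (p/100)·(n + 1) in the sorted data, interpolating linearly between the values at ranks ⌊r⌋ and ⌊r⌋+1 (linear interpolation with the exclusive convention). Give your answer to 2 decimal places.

Sorted: 4.7, 4.8, 5.0, 5.4, 5.9, 6.6, 6.9, 7.0, 7.6, 8.2.
n = 10.
r = (25/100)·(10 + 1) = 2.75.
Rank 2 is 4.8 and rank 3 is 5.0.
Interpolate: 4.8 + 0.75·(5.0 − 4.8) = 4.8 + 0.75·0.2 = 4.95.

4.95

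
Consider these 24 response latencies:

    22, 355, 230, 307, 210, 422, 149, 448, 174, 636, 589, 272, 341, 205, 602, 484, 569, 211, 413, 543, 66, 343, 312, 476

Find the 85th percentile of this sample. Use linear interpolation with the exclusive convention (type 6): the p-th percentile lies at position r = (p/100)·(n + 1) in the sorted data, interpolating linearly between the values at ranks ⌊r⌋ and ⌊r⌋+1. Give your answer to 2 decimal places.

Sorted: 22, 66, 149, 174, 205, 210, 211, 230, 272, 307, 312, 341, 343, 355, 413, 422, 448, 476, 484, 543, 569, 589, 602, 636.
n = 24.
r = (85/100)·(24 + 1) = 21.25.
Rank 21 is 569 and rank 22 is 589.
Interpolate: 569 + 0.25·(589 − 569) = 569 + 0.25·20 = 574.

574.00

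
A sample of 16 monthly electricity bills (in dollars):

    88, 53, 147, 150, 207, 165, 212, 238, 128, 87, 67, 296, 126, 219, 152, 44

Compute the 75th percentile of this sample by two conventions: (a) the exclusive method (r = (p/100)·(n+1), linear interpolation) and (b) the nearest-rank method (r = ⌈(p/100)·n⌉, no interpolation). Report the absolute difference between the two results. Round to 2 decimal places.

3.75

Sorted: 44, 53, 67, 87, 88, 126, 128, 147, 150, 152, 165, 207, 212, 219, 238, 296.
n = 16.
(a) r = 12.75; between ranks 12 (207) and 13 (212): 210.75.
(b) the nearest-rank method: rank 12 → 207.
|210.75 − 207| = 3.75.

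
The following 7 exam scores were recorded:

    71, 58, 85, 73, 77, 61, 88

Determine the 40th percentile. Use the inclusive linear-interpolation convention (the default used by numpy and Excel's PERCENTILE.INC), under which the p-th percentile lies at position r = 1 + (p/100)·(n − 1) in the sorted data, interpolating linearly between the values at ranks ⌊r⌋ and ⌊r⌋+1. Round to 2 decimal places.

Sorted: 58, 61, 71, 73, 77, 85, 88.
n = 7.
r = 1 + (40/100)·(7 − 1) = 1 + 2.4 = 3.4.
Rank 3 is 71 and rank 4 is 73.
Interpolate: 71 + 0.4·(73 − 71) = 71 + 0.4·2 = 71.8.

71.80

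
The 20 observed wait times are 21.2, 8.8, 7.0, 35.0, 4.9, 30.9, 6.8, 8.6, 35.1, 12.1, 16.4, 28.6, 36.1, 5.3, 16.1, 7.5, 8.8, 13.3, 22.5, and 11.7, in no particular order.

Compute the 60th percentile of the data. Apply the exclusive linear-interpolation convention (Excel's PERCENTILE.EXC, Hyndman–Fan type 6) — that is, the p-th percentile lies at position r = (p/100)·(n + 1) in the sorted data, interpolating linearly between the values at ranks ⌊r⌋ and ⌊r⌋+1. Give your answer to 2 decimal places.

16.28

Sorted: 4.9, 5.3, 6.8, 7.0, 7.5, 8.6, 8.8, 8.8, 11.7, 12.1, 13.3, 16.1, 16.4, 21.2, 22.5, 28.6, 30.9, 35.0, 35.1, 36.1.
n = 20.
r = (60/100)·(20 + 1) = 12.6.
Rank 12 is 16.1 and rank 13 is 16.4.
Interpolate: 16.1 + 0.6·(16.4 − 16.1) = 16.1 + 0.6·0.3 = 16.28.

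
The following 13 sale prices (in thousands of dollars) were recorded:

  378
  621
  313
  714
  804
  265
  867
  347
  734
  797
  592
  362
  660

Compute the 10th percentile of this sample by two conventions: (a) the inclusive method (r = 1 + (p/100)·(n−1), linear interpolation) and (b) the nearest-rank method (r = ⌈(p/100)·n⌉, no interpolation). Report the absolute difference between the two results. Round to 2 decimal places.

Sorted: 265, 313, 347, 362, 378, 592, 621, 660, 714, 734, 797, 804, 867.
n = 13.
(a) r = 2.2; between ranks 2 (313) and 3 (347): 319.8.
(b) the nearest-rank method: rank 2 → 313.
|319.8 − 313| = 6.8.

6.80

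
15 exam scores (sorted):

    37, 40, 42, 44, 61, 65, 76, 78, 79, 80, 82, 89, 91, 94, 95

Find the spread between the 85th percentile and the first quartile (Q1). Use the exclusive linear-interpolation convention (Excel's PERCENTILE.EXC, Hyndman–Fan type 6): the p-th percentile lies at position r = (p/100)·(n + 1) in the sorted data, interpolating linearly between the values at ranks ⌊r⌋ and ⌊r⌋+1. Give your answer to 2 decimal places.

48.80

n = 15.
P25: r = 4 (integer) → 44.
P85: r = 13.6; ranks 13–14 are 91, 94; interpolating gives 92.8.
Difference: 92.8 − 44 = 48.8.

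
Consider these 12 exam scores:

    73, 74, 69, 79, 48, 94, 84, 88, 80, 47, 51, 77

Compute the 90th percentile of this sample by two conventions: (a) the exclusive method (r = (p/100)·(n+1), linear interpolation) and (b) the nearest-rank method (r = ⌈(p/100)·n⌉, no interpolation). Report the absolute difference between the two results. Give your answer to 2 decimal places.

Sorted: 47, 48, 51, 69, 73, 74, 77, 79, 80, 84, 88, 94.
n = 12.
(a) r = 11.7; between ranks 11 (88) and 12 (94): 92.2.
(b) the nearest-rank method: rank 11 → 88.
|92.2 − 88| = 4.2.

4.20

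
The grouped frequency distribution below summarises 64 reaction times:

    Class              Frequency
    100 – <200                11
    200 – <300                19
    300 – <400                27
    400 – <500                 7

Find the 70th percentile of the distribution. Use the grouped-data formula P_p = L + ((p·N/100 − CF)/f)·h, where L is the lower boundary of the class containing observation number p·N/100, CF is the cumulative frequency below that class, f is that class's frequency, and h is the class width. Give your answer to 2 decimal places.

354.81

N = 64; target position k = 70/100 · 64 = 44.8.
Cumulative frequencies: 11, 30, 57, 64.
Observation 44.8 falls in the class 300 – <400.
L = 300, CF = 30, f = 27, h = 100.
P70 = 300 + ((44.8 − 30)/27)·100 = 300 + 54.8148 = 354.815.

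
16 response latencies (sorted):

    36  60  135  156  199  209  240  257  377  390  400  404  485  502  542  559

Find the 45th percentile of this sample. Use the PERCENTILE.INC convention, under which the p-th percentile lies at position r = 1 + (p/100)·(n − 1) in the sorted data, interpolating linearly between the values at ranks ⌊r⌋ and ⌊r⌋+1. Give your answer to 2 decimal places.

n = 16.
r = 1 + (45/100)·(16 − 1) = 1 + 6.75 = 7.75.
Rank 7 is 240 and rank 8 is 257.
Interpolate: 240 + 0.75·(257 − 240) = 240 + 0.75·17 = 252.75.

252.75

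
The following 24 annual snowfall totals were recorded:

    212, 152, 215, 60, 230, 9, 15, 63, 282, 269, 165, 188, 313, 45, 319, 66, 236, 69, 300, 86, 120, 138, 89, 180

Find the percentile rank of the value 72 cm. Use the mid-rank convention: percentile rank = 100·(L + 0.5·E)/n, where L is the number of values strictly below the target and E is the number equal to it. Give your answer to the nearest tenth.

Sorted: 9, 15, 45, 60, 63, 66, 69, 86, 89, 120, 138, 152, 165, 180, 188, 212, 215, 230, 236, 269, 282, 300, 313, 319.
Count below 72: L = 7; count equal: E = 0; n = 24.
Percentile rank = 100·(7 + 0.5·0)/24 = 100·7/24 = 29.17.

29.2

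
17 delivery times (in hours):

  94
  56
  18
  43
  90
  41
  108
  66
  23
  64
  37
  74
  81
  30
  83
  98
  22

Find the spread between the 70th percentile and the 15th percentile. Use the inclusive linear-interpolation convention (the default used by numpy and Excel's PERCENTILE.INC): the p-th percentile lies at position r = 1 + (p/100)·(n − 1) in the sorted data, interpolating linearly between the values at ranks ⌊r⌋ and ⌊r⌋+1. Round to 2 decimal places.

Sorted: 18, 22, 23, 30, 37, 41, 43, 56, 64, 66, 74, 81, 83, 90, 94, 98, 108.
n = 17.
P15: r = 3.4; ranks 3–4 are 23, 30; interpolating gives 25.8.
P70: r = 12.2; ranks 12–13 are 81, 83; interpolating gives 81.4.
Difference: 81.4 − 25.8 = 55.6.

55.60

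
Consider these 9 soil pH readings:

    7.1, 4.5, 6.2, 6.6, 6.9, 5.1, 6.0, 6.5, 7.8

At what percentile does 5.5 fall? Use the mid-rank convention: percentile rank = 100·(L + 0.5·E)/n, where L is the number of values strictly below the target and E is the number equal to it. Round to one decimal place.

22.2

Sorted: 4.5, 5.1, 6.0, 6.2, 6.5, 6.6, 6.9, 7.1, 7.8.
Count below 5.5: L = 2; count equal: E = 0; n = 9.
Percentile rank = 100·(2 + 0.5·0)/9 = 100·2/9 = 22.22.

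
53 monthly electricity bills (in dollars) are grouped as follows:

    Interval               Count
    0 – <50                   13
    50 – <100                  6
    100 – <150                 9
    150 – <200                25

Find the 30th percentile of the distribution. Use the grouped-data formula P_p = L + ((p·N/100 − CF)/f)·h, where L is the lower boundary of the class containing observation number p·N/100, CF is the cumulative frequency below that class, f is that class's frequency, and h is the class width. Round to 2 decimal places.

74.17

N = 53; target position k = 30/100 · 53 = 15.9.
Cumulative frequencies: 13, 19, 28, 53.
Observation 15.9 falls in the class 50 – <100.
L = 50, CF = 13, f = 6, h = 50.
P30 = 50 + ((15.9 − 13)/6)·50 = 50 + 24.1667 = 74.1667.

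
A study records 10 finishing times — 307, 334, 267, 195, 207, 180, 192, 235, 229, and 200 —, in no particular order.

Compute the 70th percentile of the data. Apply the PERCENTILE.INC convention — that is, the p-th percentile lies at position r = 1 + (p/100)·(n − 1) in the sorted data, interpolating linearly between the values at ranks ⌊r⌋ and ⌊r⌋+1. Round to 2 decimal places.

Sorted: 180, 192, 195, 200, 207, 229, 235, 267, 307, 334.
n = 10.
r = 1 + (70/100)·(10 − 1) = 1 + 6.3 = 7.3.
Rank 7 is 235 and rank 8 is 267.
Interpolate: 235 + 0.3·(267 − 235) = 235 + 0.3·32 = 244.6.

244.60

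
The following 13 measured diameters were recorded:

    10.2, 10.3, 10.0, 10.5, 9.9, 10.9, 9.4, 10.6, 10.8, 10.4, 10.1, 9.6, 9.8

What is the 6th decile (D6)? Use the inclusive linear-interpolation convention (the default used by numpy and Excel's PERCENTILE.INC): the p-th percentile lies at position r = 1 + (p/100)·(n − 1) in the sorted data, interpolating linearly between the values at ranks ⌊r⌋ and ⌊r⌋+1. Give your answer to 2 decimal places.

Sorted: 9.4, 9.6, 9.8, 9.9, 10.0, 10.1, 10.2, 10.3, 10.4, 10.5, 10.6, 10.8, 10.9.
n = 13.
r = 1 + (60/100)·(13 − 1) = 1 + 7.2 = 8.2.
Rank 8 is 10.3 and rank 9 is 10.4.
Interpolate: 10.3 + 0.2·(10.4 − 10.3) = 10.3 + 0.2·0.1 = 10.32.

10.32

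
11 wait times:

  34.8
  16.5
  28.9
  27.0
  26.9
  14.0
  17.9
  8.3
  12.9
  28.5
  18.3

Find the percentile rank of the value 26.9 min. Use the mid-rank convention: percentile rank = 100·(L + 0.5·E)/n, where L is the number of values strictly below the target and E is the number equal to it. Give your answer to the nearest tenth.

59.1

Sorted: 8.3, 12.9, 14.0, 16.5, 17.9, 18.3, 26.9, 27.0, 28.5, 28.9, 34.8.
Count below 26.9: L = 6; count equal: E = 1; n = 11.
Percentile rank = 100·(6 + 0.5·1)/11 = 100·6.5/11 = 59.09.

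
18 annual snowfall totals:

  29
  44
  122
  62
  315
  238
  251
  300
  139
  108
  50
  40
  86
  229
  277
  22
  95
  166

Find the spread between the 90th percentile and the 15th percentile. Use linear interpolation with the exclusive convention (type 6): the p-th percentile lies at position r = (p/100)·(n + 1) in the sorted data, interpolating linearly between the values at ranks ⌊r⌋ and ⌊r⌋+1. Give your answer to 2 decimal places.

263.15

Sorted: 22, 29, 40, 44, 50, 62, 86, 95, 108, 122, 139, 166, 229, 238, 251, 277, 300, 315.
n = 18.
P15: r = 2.85; ranks 2–3 are 29, 40; interpolating gives 38.35.
P90: r = 17.1; ranks 17–18 are 300, 315; interpolating gives 301.5.
Difference: 301.5 − 38.35 = 263.15.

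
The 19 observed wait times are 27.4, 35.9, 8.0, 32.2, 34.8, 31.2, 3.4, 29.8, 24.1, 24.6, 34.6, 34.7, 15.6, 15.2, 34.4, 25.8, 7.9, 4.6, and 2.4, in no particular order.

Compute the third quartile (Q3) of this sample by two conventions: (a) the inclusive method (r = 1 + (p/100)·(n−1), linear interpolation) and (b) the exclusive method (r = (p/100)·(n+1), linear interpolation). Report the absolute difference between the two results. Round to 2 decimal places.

Sorted: 2.4, 3.4, 4.6, 7.9, 8.0, 15.2, 15.6, 24.1, 24.6, 25.8, 27.4, 29.8, 31.2, 32.2, 34.4, 34.6, 34.7, 34.8, 35.9.
n = 19.
(a) r = 14.5; between ranks 14 (32.2) and 15 (34.4): 33.3.
(b) r = 15 → value at rank 15 = 34.4.
|33.3 − 34.4| = 1.1.

1.10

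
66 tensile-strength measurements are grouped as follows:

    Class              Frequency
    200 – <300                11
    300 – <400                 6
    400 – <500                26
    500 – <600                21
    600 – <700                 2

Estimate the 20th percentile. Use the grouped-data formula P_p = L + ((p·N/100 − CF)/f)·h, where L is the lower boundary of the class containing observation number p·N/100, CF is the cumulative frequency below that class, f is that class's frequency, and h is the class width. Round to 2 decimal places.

N = 66; target position k = 20/100 · 66 = 13.2.
Cumulative frequencies: 11, 17, 43, 64, 66.
Observation 13.2 falls in the class 300 – <400.
L = 300, CF = 11, f = 6, h = 100.
P20 = 300 + ((13.2 − 11)/6)·100 = 300 + 36.6667 = 336.667.

336.67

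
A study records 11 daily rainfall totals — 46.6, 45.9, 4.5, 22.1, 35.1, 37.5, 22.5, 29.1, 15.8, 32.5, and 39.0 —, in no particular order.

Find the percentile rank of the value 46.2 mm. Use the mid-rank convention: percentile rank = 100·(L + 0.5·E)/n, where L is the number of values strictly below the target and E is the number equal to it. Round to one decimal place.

90.9

Sorted: 4.5, 15.8, 22.1, 22.5, 29.1, 32.5, 35.1, 37.5, 39.0, 45.9, 46.6.
Count below 46.2: L = 10; count equal: E = 0; n = 11.
Percentile rank = 100·(10 + 0.5·0)/11 = 100·10/11 = 90.91.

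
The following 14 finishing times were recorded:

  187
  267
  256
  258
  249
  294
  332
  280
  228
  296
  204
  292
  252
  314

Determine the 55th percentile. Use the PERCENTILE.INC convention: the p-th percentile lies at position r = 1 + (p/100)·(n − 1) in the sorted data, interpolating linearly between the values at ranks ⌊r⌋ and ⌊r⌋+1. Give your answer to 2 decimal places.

268.95

Sorted: 187, 204, 228, 249, 252, 256, 258, 267, 280, 292, 294, 296, 314, 332.
n = 14.
r = 1 + (55/100)·(14 − 1) = 1 + 7.15 = 8.15.
Rank 8 is 267 and rank 9 is 280.
Interpolate: 267 + 0.15·(280 − 267) = 267 + 0.15·13 = 268.95.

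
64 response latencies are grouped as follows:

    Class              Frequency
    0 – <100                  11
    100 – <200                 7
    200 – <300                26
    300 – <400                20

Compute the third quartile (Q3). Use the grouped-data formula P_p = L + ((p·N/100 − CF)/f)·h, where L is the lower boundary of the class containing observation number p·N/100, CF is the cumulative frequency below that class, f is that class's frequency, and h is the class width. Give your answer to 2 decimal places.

N = 64; target position k = 75/100 · 64 = 48.
Cumulative frequencies: 11, 18, 44, 64.
Observation 48 falls in the class 300 – <400.
L = 300, CF = 44, f = 20, h = 100.
P75 = 300 + ((48 − 44)/20)·100 = 300 + 20 = 320.

320.00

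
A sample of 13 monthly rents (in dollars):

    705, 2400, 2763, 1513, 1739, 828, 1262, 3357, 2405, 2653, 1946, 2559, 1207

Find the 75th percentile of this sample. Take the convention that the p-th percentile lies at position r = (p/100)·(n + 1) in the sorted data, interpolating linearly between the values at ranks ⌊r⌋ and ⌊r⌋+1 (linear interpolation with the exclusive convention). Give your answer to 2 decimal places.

2606.00

Sorted: 705, 828, 1207, 1262, 1513, 1739, 1946, 2400, 2405, 2559, 2653, 2763, 3357.
n = 13.
r = (75/100)·(13 + 1) = 10.5.
Rank 10 is 2559 and rank 11 is 2653.
Interpolate: 2559 + 0.5·(2653 − 2559) = 2559 + 0.5·94 = 2606.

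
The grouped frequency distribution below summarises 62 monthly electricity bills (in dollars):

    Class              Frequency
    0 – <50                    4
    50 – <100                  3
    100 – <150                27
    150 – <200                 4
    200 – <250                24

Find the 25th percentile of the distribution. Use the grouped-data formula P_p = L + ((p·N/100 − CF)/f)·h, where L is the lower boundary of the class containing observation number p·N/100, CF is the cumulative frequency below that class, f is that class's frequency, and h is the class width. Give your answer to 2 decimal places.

N = 62; target position k = 25/100 · 62 = 15.5.
Cumulative frequencies: 4, 7, 34, 38, 62.
Observation 15.5 falls in the class 100 – <150.
L = 100, CF = 7, f = 27, h = 50.
P25 = 100 + ((15.5 − 7)/27)·50 = 100 + 15.7407 = 115.741.

115.74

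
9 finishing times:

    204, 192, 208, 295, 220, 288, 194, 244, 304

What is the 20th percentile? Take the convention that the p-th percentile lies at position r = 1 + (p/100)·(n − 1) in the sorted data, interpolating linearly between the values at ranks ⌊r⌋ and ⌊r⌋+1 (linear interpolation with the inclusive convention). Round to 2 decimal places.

Sorted: 192, 194, 204, 208, 220, 244, 288, 295, 304.
n = 9.
r = 1 + (20/100)·(9 − 1) = 1 + 1.6 = 2.6.
Rank 2 is 194 and rank 3 is 204.
Interpolate: 194 + 0.6·(204 − 194) = 194 + 0.6·10 = 200.

200.00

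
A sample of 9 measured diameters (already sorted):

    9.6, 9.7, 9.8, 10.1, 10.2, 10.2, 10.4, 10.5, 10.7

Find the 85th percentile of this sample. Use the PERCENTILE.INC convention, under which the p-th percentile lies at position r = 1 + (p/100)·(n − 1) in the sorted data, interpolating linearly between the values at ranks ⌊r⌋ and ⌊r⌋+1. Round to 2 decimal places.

n = 9.
r = 1 + (85/100)·(9 − 1) = 1 + 6.8 = 7.8.
Rank 7 is 10.4 and rank 8 is 10.5.
Interpolate: 10.4 + 0.8·(10.5 − 10.4) = 10.4 + 0.8·0.1 = 10.48.

10.48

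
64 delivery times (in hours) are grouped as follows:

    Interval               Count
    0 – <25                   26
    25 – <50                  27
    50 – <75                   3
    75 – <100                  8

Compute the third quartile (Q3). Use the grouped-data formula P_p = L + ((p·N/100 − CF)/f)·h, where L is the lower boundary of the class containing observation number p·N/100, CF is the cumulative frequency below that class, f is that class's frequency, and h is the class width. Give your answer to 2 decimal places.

N = 64; target position k = 75/100 · 64 = 48.
Cumulative frequencies: 26, 53, 56, 64.
Observation 48 falls in the class 25 – <50.
L = 25, CF = 26, f = 27, h = 25.
P75 = 25 + ((48 − 26)/27)·25 = 25 + 20.3704 = 45.3704.

45.37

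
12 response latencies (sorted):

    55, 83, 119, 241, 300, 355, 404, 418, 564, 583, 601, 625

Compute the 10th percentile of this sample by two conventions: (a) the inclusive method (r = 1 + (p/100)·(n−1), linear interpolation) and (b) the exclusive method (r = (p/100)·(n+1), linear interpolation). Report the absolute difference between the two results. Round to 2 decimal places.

n = 12.
(a) r = 2.1; between ranks 2 (83) and 3 (119): 86.6.
(b) r = 1.3; between ranks 1 (55) and 2 (83): 63.4.
|86.6 − 63.4| = 23.2.

23.20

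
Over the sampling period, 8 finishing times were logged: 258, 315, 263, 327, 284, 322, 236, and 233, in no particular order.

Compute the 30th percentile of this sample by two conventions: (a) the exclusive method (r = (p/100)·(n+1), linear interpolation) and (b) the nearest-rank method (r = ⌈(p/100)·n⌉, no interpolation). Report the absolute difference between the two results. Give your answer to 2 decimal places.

Sorted: 233, 236, 258, 263, 284, 315, 322, 327.
n = 8.
(a) r = 2.7; between ranks 2 (236) and 3 (258): 251.4.
(b) the nearest-rank method: rank 3 → 258.
|251.4 − 258| = 6.6.

6.60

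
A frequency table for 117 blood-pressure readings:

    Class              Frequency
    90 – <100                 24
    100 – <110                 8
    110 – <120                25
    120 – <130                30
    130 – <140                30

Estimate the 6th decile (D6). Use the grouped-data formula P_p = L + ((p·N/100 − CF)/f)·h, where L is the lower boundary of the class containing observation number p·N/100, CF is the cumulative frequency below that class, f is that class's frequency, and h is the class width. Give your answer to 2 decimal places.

N = 117; target position k = 60/100 · 117 = 70.2.
Cumulative frequencies: 24, 32, 57, 87, 117.
Observation 70.2 falls in the class 120 – <130.
L = 120, CF = 57, f = 30, h = 10.
P60 = 120 + ((70.2 − 57)/30)·10 = 120 + 4.4 = 124.4.

124.40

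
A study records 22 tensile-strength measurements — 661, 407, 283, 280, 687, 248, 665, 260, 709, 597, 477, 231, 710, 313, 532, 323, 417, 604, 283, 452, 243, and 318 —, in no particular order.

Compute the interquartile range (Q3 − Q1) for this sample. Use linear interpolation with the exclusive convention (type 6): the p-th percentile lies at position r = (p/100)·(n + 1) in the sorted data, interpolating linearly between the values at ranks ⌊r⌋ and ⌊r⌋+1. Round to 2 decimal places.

336.00

Sorted: 231, 243, 248, 260, 280, 283, 283, 313, 318, 323, 407, 417, 452, 477, 532, 597, 604, 661, 665, 687, 709, 710.
n = 22.
P25: r = 5.75; ranks 5–6 are 280, 283; interpolating gives 282.25.
P75: r = 17.25; ranks 17–18 are 604, 661; interpolating gives 618.25.
Difference: 618.25 − 282.25 = 336.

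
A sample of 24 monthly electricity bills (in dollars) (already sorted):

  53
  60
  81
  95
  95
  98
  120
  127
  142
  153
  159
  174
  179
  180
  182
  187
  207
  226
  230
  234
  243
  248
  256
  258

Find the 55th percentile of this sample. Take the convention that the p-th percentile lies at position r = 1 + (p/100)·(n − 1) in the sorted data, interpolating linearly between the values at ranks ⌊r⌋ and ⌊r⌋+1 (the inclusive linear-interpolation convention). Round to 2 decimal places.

179.65

n = 24.
r = 1 + (55/100)·(24 − 1) = 1 + 12.65 = 13.65.
Rank 13 is 179 and rank 14 is 180.
Interpolate: 179 + 0.65·(180 − 179) = 179 + 0.65·1 = 179.65.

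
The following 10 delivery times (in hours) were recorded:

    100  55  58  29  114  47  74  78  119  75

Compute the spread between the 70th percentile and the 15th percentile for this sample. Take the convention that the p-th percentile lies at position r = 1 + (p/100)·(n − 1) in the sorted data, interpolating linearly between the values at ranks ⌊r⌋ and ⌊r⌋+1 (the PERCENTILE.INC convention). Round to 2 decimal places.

Sorted: 29, 47, 55, 58, 74, 75, 78, 100, 114, 119.
n = 10.
P15: r = 2.35; ranks 2–3 are 47, 55; interpolating gives 49.8.
P70: r = 7.3; ranks 7–8 are 78, 100; interpolating gives 84.6.
Difference: 84.6 − 49.8 = 34.8.

34.80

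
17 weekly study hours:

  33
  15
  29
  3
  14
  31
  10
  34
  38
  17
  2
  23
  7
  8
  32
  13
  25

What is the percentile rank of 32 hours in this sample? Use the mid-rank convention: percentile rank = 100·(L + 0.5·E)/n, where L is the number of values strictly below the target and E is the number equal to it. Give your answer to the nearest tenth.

79.4

Sorted: 2, 3, 7, 8, 10, 13, 14, 15, 17, 23, 25, 29, 31, 32, 33, 34, 38.
Count below 32: L = 13; count equal: E = 1; n = 17.
Percentile rank = 100·(13 + 0.5·1)/17 = 100·13.5/17 = 79.41.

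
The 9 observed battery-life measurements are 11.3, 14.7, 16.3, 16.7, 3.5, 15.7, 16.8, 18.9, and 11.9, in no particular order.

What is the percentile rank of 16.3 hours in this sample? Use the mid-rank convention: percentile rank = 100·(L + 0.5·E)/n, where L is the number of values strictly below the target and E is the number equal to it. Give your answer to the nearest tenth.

61.1

Sorted: 3.5, 11.3, 11.9, 14.7, 15.7, 16.3, 16.7, 16.8, 18.9.
Count below 16.3: L = 5; count equal: E = 1; n = 9.
Percentile rank = 100·(5 + 0.5·1)/9 = 100·5.5/9 = 61.11.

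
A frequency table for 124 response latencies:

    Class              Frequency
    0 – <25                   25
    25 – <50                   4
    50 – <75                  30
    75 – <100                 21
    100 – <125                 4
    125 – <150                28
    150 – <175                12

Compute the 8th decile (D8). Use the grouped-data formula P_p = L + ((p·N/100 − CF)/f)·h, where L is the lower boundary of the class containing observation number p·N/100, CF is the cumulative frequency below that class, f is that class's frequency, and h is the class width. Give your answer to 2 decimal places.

N = 124; target position k = 80/100 · 124 = 99.2.
Cumulative frequencies: 25, 29, 59, 80, 84, 112, 124.
Observation 99.2 falls in the class 125 – <150.
L = 125, CF = 84, f = 28, h = 25.
P80 = 125 + ((99.2 − 84)/28)·25 = 125 + 13.5714 = 138.571.

138.57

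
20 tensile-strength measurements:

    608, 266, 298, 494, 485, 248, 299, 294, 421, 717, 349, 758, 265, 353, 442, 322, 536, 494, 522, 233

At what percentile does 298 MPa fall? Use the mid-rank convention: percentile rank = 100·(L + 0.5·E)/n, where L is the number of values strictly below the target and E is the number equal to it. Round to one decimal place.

Sorted: 233, 248, 265, 266, 294, 298, 299, 322, 349, 353, 421, 442, 485, 494, 494, 522, 536, 608, 717, 758.
Count below 298: L = 5; count equal: E = 1; n = 20.
Percentile rank = 100·(5 + 0.5·1)/20 = 100·5.5/20 = 27.5.

27.5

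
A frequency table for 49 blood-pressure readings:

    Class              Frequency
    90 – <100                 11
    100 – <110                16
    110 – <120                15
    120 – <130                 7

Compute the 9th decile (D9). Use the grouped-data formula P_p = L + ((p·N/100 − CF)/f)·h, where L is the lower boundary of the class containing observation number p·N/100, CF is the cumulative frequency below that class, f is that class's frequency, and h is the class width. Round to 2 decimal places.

N = 49; target position k = 90/100 · 49 = 44.1.
Cumulative frequencies: 11, 27, 42, 49.
Observation 44.1 falls in the class 120 – <130.
L = 120, CF = 42, f = 7, h = 10.
P90 = 120 + ((44.1 − 42)/7)·10 = 120 + 3 = 123.

123.00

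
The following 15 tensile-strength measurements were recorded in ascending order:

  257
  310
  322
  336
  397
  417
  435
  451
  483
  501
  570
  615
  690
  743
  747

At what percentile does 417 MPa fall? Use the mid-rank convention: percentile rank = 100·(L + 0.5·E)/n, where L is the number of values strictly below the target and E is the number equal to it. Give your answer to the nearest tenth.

Count below 417: L = 5; count equal: E = 1; n = 15.
Percentile rank = 100·(5 + 0.5·1)/15 = 100·5.5/15 = 36.67.

36.7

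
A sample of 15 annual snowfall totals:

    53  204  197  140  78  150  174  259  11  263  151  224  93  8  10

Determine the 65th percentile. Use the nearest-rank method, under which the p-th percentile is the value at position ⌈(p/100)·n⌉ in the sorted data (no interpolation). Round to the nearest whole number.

174

Sorted: 8, 10, 11, 53, 78, 93, 140, 150, 151, 174, 197, 204, 224, 259, 263.
n = 15.
Position = ⌈65/100 · 15⌉ = ⌈9.75⌉ = 10.
The value at rank 10 is 174.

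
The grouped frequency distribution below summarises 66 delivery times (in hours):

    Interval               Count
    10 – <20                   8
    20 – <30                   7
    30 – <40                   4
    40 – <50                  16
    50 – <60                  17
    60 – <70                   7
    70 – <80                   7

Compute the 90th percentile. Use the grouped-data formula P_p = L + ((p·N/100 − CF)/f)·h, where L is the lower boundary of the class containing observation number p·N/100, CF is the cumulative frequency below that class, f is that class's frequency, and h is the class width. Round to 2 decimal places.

70.57

N = 66; target position k = 90/100 · 66 = 59.4.
Cumulative frequencies: 8, 15, 19, 35, 52, 59, 66.
Observation 59.4 falls in the class 70 – <80.
L = 70, CF = 59, f = 7, h = 10.
P90 = 70 + ((59.4 − 59)/7)·10 = 70 + 0.571429 = 70.5714.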